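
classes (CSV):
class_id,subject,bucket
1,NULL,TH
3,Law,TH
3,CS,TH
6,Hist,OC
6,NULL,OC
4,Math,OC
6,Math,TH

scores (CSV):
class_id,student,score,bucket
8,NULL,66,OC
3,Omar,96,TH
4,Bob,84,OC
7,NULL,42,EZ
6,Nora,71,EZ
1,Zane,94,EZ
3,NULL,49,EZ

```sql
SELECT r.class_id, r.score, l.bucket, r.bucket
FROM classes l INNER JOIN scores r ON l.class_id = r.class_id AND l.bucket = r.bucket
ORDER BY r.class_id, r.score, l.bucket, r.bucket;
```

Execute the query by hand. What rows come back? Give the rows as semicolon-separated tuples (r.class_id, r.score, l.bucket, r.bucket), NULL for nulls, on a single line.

(3, 96, TH, TH); (3, 96, TH, TH); (4, 84, OC, OC)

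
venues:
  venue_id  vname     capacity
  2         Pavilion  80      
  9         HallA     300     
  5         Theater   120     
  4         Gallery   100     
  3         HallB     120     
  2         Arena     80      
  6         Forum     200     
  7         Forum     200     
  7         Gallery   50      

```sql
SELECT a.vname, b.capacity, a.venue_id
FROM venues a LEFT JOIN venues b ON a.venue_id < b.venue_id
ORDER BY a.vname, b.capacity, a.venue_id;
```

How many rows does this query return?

35

LEFT JOIN keeps every row from `venues a`; unmatched rows get NULL for `venues b`'s columns.
Matching on a.venue_id < b.venue_id.
- a[0] venue_id=2 → 7 match(es) in b → 7 row(s).
- a[1] venue_id=9 → no match; kept with NULLs on the b side.
- a[2] venue_id=5 → 4 match(es) in b → 4 row(s).
- a[3] venue_id=4 → 5 match(es) in b → 5 row(s).
- a[4] venue_id=3 → 6 match(es) in b → 6 row(s).
- a[5] venue_id=2 → 7 match(es) in b → 7 row(s).
- a[6] venue_id=6 → 3 match(es) in b → 3 row(s).
- a[7] venue_id=7 → 1 match(es) in b → 1 row(s).
- a[8] venue_id=7 → 1 match(es) in b → 1 row(s).
Total: 34 matched + 1 padded = 35 rows.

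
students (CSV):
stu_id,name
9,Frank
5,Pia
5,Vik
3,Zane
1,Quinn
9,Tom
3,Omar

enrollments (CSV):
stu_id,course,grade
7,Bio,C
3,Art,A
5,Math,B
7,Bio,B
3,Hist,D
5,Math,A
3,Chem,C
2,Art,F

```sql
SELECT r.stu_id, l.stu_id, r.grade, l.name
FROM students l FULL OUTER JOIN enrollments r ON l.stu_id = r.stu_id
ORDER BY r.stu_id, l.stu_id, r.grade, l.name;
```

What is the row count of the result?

FULL OUTER JOIN keeps every row from both sides; unmatched rows get NULL for the other side's columns.
Matching on l.stu_id = r.stu_id.
Matched pairs: 10; unmatched l rows kept: 3; unmatched r rows kept: 3.
Total: 10 matched + 6 padded = 16 rows.

16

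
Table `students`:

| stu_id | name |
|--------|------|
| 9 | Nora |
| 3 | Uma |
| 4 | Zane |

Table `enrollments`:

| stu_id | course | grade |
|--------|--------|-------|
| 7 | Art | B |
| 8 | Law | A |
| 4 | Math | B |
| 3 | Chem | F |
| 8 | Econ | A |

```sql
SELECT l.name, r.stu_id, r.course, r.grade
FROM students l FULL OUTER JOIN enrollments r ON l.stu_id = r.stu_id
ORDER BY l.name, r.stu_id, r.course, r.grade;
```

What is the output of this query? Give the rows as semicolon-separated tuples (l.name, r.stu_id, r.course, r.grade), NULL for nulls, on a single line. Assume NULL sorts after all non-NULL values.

(Nora, NULL, NULL, NULL); (Uma, 3, Chem, F); (Zane, 4, Math, B); (NULL, 7, Art, B); (NULL, 8, Econ, A); (NULL, 8, Law, A)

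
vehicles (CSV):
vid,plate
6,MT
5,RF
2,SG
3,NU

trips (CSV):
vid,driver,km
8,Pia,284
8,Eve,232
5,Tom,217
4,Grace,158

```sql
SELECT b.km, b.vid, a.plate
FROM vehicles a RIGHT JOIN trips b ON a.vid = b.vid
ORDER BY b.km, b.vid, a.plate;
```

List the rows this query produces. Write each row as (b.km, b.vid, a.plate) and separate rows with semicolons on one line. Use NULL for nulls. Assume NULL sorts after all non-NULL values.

RIGHT JOIN keeps every row from `trips`; unmatched rows get NULL for `vehicles`'s columns.
Matching on a.vid = b.vid.
- a (vid=6) has no partner in b.
- a (vid=5) pairs with 1 row(s) of b.
- a (vid=2) has no partner in b.
- a (vid=3) has no partner in b.
- 3 b row(s) had no a match → kept, a columns NULL.
After projecting and ordering:
b.km | b.vid | a.plate
158 | 4 | NULL
217 | 5 | RF
232 | 8 | NULL
284 | 8 | NULL

(158, 4, NULL); (217, 5, RF); (232, 8, NULL); (284, 8, NULL)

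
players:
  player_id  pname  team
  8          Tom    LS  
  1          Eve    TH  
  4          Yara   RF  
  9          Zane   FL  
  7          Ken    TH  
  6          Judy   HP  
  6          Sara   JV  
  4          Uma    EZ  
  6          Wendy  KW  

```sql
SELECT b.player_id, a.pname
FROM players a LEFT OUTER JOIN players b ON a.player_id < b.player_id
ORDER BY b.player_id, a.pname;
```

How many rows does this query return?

LEFT JOIN keeps every row from `players a`; unmatched rows get NULL for `players b`'s columns.
Matching on a.player_id < b.player_id.
- a row (player_id=8): matches 1 b row(s) → 1 output row(s).
- a row (player_id=1): matches 8 b row(s) → 8 output row(s).
- a row (player_id=4): matches 6 b row(s) → 6 output row(s).
- a row (player_id=9): no match → kept, b columns NULL.
- a row (player_id=7): matches 2 b row(s) → 2 output row(s).
- a row (player_id=6): matches 3 b row(s) → 3 output row(s).
- a row (player_id=6): matches 3 b row(s) → 3 output row(s).
- a row (player_id=4): matches 6 b row(s) → 6 output row(s).
- a row (player_id=6): matches 3 b row(s) → 3 output row(s).
Total: 32 matched + 1 padded = 33 rows.

33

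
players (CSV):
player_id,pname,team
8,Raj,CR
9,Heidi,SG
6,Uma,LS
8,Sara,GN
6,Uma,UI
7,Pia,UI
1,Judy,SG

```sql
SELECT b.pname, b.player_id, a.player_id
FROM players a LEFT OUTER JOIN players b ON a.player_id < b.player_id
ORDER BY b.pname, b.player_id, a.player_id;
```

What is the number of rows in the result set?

LEFT JOIN keeps every row from `players a`; unmatched rows get NULL for `players b`'s columns.
Matching on a.player_id < b.player_id.
Matched pairs: 19; unmatched a rows kept: 1.
Total: 19 matched + 1 padded = 20 rows.

20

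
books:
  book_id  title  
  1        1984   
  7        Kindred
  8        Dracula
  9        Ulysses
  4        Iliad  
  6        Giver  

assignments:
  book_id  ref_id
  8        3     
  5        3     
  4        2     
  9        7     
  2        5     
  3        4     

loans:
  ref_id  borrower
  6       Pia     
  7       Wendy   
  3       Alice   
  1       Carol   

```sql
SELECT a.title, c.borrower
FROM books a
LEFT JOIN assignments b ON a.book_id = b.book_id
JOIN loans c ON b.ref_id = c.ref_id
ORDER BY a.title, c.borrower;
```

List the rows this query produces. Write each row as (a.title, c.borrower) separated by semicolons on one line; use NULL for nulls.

(Dracula, Alice); (Ulysses, Wendy)

Joins associate left-to-right: books LEFT JOIN assignments on book_id gives 6 intermediate row(s).
Then INNER JOIN `loans c` on ref_id: keep only rows whose b.ref_id appears in c.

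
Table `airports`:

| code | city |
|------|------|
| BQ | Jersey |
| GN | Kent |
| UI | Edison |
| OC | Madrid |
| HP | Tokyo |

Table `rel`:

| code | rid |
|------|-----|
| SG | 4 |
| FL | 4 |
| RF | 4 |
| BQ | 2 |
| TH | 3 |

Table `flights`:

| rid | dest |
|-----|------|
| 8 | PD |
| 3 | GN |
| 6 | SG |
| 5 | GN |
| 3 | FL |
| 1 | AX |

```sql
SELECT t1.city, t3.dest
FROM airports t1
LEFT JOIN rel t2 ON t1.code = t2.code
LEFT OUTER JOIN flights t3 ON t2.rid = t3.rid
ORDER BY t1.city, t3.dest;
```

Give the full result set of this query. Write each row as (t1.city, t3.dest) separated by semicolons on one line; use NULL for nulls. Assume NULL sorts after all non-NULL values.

(Edison, NULL); (Jersey, NULL); (Kent, NULL); (Madrid, NULL); (Tokyo, NULL)

Evaluate left to right. First `airports t1 LEFT JOIN rel t2` on code: 5 row(s).
Then LEFT JOIN `flights t3` on rid: each of those 5 rows is kept; rows whose t2.rid has no match in t3 get NULL for t3's columns.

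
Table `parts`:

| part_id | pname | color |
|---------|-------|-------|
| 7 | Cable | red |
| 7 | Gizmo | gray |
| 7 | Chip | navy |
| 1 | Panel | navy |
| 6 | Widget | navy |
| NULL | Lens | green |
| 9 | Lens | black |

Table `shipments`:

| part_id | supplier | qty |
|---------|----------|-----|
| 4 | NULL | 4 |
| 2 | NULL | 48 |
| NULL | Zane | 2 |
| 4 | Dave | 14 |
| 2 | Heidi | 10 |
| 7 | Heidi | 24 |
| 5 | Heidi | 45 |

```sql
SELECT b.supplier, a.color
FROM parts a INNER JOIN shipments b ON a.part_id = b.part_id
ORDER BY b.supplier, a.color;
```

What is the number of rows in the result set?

3

INNER JOIN keeps only pairs where the ON condition holds.
Matching on a.part_id = b.part_id. A NULL in a compared column never satisfies the condition.
- a (part_id=7) pairs with 1 row(s) of b.
- a (part_id=7) pairs with 1 row(s) of b.
- a (part_id=7) pairs with 1 row(s) of b.
- a (part_id=1) has no partner → excluded.
- a (part_id=6) has no partner → excluded.
- a (part_id=NULL) has no partner → excluded.
- a (part_id=9) has no partner → excluded.
Total: 3 rows.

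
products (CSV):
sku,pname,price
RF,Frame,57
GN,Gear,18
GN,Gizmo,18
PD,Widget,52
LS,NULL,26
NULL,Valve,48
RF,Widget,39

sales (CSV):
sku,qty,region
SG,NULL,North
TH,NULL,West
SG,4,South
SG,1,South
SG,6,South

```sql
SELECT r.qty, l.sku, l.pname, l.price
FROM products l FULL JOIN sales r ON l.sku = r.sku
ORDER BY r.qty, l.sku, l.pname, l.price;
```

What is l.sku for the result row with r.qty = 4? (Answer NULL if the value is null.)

NULL

FULL OUTER JOIN keeps every row from both sides; unmatched rows get NULL for the other side's columns.
Matching on l.sku = r.sku. A NULL in a compared column never satisfies the condition.
- l[0] sku=RF → no match; kept with NULLs on the r side.
- l[1] sku=GN → no match; kept with NULLs on the r side.
- l[2] sku=GN → no match; kept with NULLs on the r side.
- l[3] sku=PD → no match; kept with NULLs on the r side.
- l[4] sku=LS → no match; kept with NULLs on the r side.
- l[5] sku=NULL → no match; kept with NULLs on the r side.
- l[6] sku=RF → no match; kept with NULLs on the r side.
- 5 row(s) from r found no l partner → padded with NULL.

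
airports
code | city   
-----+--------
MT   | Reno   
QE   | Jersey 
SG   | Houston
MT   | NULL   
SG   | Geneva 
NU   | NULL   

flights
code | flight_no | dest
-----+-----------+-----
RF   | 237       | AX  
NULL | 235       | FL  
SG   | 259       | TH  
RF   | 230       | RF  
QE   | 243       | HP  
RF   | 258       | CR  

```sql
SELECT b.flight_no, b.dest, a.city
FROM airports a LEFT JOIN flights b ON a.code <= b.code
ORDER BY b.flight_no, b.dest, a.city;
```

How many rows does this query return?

LEFT JOIN keeps every row from `airports`; unmatched rows get NULL for `flights`'s columns.
Matching on a.code <= b.code. A NULL in a compared column never satisfies the condition.
- a (code=MT) pairs with 5 row(s) of b.
- a (code=QE) pairs with 5 row(s) of b.
- a (code=SG) pairs with 1 row(s) of b.
- a (code=MT) pairs with 5 row(s) of b.
- a (code=SG) pairs with 1 row(s) of b.
- a (code=NU) pairs with 5 row(s) of b.
Total: 22 rows.

22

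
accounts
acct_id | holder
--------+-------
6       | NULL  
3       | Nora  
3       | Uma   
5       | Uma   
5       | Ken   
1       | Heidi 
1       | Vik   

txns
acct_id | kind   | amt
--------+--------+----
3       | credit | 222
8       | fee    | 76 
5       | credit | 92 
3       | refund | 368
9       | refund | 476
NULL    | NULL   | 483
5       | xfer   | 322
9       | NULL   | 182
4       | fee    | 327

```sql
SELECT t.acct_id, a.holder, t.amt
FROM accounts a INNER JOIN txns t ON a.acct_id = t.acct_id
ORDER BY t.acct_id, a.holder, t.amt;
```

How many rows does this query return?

8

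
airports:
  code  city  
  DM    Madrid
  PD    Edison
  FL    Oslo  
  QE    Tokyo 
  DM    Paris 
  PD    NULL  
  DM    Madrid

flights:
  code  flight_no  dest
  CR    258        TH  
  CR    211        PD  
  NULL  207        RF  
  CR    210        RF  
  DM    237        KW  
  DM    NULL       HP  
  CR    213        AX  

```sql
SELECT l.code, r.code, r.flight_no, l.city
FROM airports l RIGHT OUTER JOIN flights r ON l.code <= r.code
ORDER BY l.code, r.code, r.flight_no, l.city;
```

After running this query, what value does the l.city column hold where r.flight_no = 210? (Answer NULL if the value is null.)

NULL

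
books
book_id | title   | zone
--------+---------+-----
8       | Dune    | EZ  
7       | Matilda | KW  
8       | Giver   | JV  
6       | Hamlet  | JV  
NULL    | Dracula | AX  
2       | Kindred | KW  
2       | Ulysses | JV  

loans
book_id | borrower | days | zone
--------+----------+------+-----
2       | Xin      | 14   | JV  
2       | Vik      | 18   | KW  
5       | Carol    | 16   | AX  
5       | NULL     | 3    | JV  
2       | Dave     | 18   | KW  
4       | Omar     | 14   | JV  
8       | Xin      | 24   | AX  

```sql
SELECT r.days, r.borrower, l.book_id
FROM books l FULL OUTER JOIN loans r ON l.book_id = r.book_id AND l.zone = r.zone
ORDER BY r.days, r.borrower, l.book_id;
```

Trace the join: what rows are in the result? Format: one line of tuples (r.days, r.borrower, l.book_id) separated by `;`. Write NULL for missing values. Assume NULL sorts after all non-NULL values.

FULL OUTER JOIN keeps every row from both sides; unmatched rows get NULL for the other side's columns.
Matching on l.book_id = r.book_id AND l.zone = r.zone. A NULL in a compared column never satisfies the condition.
- l (book_id=8, zone=EZ) has no partner → padded with NULL.
- l (book_id=7, zone=KW) has no partner → padded with NULL.
- l (book_id=8, zone=JV) has no partner → padded with NULL.
- l (book_id=6, zone=JV) has no partner → padded with NULL.
- l (book_id=NULL, zone=AX) has no partner → padded with NULL.
- l (book_id=2, zone=KW) pairs with 2 row(s) of r.
- l (book_id=2, zone=JV) pairs with 1 row(s) of r.
- plus 4 unmatched r row(s), each kept with NULL l columns.

(3, NULL, NULL); (14, Omar, NULL); (14, Xin, 2); (16, Carol, NULL); (18, Dave, 2); (18, Vik, 2); (24, Xin, NULL); (NULL, NULL, 6); (NULL, NULL, 7); (NULL, NULL, 8); (NULL, NULL, 8); (NULL, NULL, NULL)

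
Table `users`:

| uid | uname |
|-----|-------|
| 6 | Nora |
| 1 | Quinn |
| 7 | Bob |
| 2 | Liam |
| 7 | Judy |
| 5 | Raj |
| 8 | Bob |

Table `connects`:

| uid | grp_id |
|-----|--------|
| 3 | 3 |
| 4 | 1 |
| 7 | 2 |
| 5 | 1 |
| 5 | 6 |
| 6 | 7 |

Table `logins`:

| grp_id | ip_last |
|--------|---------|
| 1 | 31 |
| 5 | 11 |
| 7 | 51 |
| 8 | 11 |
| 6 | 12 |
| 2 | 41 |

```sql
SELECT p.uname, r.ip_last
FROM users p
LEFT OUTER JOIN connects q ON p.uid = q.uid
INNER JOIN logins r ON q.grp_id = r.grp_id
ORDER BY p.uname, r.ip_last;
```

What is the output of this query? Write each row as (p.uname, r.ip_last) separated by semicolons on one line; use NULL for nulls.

(Bob, 41); (Judy, 41); (Nora, 51); (Raj, 12); (Raj, 31)

Step 1 — p LEFT JOIN q on uid → 8 row(s).
Then INNER JOIN `logins r` on grp_id: keep only rows whose q.grp_id appears in r.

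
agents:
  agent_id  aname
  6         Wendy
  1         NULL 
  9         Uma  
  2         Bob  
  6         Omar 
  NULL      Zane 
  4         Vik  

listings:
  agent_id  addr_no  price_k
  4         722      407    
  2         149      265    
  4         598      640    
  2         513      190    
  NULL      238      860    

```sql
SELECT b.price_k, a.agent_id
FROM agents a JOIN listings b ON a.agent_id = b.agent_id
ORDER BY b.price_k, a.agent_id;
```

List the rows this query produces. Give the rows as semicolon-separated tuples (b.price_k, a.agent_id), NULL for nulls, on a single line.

INNER JOIN keeps only pairs where the ON condition holds.
Matching on a.agent_id = b.agent_id. A NULL in a compared column never satisfies the condition.
- a row (agent_id=6): no match → dropped.
- a row (agent_id=1): no match → dropped.
- a row (agent_id=9): no match → dropped.
- a row (agent_id=2): matches 2 b row(s) → 2 output row(s).
- a row (agent_id=6): no match → dropped.
- a row (agent_id=NULL): no match → dropped.
- a row (agent_id=4): matches 2 b row(s) → 2 output row(s).
After projecting and ordering:
b.price_k | a.agent_id
190 | 2
265 | 2
407 | 4
640 | 4

(190, 2); (265, 2); (407, 4); (640, 4)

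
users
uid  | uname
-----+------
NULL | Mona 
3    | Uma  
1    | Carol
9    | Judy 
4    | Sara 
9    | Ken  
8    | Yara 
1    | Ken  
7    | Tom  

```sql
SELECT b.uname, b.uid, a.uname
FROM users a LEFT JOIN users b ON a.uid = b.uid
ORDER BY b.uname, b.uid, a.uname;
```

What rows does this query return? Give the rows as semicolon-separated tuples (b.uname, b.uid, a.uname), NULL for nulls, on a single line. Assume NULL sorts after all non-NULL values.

LEFT JOIN keeps every row from `users a`; unmatched rows get NULL for `users b`'s columns.
Matching on a.uid = b.uid. A NULL in a compared column never satisfies the condition.
Matched pairs: 12; unmatched a rows kept: 1.

(Carol, 1, Carol); (Carol, 1, Ken); (Judy, 9, Judy); (Judy, 9, Ken); (Ken, 1, Carol); (Ken, 1, Ken); (Ken, 9, Judy); (Ken, 9, Ken); (Sara, 4, Sara); (Tom, 7, Tom); (Uma, 3, Uma); (Yara, 8, Yara); (NULL, NULL, Mona)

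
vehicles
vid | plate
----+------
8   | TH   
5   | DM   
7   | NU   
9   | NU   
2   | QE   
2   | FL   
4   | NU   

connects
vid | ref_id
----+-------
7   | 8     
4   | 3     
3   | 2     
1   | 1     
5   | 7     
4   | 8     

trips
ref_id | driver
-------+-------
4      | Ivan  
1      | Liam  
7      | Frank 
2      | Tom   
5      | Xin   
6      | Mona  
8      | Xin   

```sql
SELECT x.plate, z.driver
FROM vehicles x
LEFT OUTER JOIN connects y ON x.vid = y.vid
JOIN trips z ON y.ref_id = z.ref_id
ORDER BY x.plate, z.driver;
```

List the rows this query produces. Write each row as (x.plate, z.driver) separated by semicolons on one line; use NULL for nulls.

Evaluate left to right. First `vehicles x LEFT JOIN connects y` on vid: 8 row(s).
Then INNER JOIN `trips z` on ref_id: keep only rows whose y.ref_id appears in z.

(DM, Frank); (NU, Xin); (NU, Xin)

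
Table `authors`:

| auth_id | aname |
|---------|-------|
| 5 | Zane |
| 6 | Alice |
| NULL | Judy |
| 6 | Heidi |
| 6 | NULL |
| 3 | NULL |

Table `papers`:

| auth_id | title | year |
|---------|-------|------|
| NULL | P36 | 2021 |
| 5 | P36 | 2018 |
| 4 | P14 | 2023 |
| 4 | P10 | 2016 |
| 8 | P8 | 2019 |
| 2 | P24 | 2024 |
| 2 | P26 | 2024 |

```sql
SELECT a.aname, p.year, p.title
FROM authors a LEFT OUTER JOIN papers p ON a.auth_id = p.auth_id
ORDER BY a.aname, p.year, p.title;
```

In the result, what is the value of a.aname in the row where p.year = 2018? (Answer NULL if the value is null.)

Zane

LEFT JOIN keeps every row from `authors`; unmatched rows get NULL for `papers`'s columns.
Matching on a.auth_id = p.auth_id. A NULL in a compared column never satisfies the condition.
Matched pairs: 1; unmatched a rows kept: 5.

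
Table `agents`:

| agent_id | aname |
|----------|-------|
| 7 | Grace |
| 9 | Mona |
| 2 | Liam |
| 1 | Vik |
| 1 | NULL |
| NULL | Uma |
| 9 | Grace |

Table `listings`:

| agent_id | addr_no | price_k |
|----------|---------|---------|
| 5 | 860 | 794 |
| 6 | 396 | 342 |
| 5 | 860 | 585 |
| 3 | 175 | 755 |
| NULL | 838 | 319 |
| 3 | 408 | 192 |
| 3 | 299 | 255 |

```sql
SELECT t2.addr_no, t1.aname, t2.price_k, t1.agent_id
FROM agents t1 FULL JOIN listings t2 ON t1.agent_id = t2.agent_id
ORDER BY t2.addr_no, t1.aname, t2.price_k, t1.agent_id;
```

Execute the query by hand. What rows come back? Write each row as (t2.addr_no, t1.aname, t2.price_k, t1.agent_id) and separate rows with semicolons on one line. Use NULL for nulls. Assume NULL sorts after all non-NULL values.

FULL OUTER JOIN keeps every row from both sides; unmatched rows get NULL for the other side's columns.
Matching on t1.agent_id = t2.agent_id. A NULL in a compared column never satisfies the condition.
- t1 row (agent_id=7): no match → kept, t2 columns NULL.
- t1 row (agent_id=9): no match → kept, t2 columns NULL.
- t1 row (agent_id=2): no match → kept, t2 columns NULL.
- t1 row (agent_id=1): no match → kept, t2 columns NULL.
- t1 row (agent_id=1): no match → kept, t2 columns NULL.
- t1 row (agent_id=NULL): no match → kept, t2 columns NULL.
- t1 row (agent_id=9): no match → kept, t2 columns NULL.
- plus 7 unmatched t2 row(s), each kept with NULL t1 columns.

(175, NULL, 755, NULL); (299, NULL, 255, NULL); (396, NULL, 342, NULL); (408, NULL, 192, NULL); (838, NULL, 319, NULL); (860, NULL, 585, NULL); (860, NULL, 794, NULL); (NULL, Grace, NULL, 7); (NULL, Grace, NULL, 9); (NULL, Liam, NULL, 2); (NULL, Mona, NULL, 9); (NULL, Uma, NULL, NULL); (NULL, Vik, NULL, 1); (NULL, NULL, NULL, 1)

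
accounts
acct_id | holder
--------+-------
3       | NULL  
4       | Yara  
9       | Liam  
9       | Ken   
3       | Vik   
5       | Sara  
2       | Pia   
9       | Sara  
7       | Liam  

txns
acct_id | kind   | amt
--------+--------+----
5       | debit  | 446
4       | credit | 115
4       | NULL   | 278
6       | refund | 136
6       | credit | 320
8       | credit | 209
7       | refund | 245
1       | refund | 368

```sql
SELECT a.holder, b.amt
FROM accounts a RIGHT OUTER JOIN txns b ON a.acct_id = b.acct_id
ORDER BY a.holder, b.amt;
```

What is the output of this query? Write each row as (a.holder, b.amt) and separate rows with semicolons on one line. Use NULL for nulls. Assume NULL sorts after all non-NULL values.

(Liam, 245); (Sara, 446); (Yara, 115); (Yara, 278); (NULL, 136); (NULL, 209); (NULL, 320); (NULL, 368)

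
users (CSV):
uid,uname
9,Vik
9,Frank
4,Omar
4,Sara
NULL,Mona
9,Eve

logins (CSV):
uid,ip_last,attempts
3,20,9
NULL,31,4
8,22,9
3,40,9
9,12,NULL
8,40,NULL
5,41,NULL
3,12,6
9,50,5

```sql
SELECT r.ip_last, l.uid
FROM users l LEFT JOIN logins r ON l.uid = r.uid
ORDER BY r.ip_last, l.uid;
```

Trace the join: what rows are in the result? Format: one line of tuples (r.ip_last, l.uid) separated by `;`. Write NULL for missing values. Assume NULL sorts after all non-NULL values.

(12, 9); (12, 9); (12, 9); (50, 9); (50, 9); (50, 9); (NULL, 4); (NULL, 4); (NULL, NULL)

LEFT JOIN keeps every row from `users`; unmatched rows get NULL for `logins`'s columns.
Matching on l.uid = r.uid. A NULL in a compared column never satisfies the condition.
- l[0] uid=9 → 2 match(es) in r → 2 row(s).
- l[1] uid=9 → 2 match(es) in r → 2 row(s).
- l[2] uid=4 → no match; kept with NULLs on the r side.
- l[3] uid=4 → no match; kept with NULLs on the r side.
- l[4] uid=NULL → no match; kept with NULLs on the r side.
- l[5] uid=9 → 2 match(es) in r → 2 row(s).
After projecting and ordering:
r.ip_last | l.uid
12 | 9
12 | 9
12 | 9
50 | 9
50 | 9
50 | 9
NULL | 4
NULL | 4
NULL | NULL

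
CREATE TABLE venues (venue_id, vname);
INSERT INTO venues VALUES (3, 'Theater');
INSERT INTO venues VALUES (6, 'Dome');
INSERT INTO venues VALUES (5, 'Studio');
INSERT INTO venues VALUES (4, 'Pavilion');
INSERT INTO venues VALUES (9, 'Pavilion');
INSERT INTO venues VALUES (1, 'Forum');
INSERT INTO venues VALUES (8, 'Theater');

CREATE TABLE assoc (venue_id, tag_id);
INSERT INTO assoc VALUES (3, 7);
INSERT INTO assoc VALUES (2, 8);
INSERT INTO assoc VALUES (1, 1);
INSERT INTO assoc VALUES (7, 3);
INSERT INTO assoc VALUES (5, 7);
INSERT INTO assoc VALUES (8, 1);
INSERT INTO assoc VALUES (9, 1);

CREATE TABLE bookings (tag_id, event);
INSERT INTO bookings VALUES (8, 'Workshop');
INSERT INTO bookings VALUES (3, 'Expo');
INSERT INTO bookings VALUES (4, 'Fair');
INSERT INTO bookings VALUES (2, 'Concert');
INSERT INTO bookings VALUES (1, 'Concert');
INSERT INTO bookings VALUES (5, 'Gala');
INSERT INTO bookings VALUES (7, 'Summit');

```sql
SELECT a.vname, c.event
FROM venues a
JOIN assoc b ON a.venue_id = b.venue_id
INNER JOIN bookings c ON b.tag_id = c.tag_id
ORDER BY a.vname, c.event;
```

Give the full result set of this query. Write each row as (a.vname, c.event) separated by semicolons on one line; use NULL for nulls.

(Forum, Concert); (Pavilion, Concert); (Studio, Summit); (Theater, Concert); (Theater, Summit)

Evaluate left to right. First `venues a INNER JOIN assoc b` on venue_id: 5 row(s).
Then INNER JOIN `bookings c` on tag_id: keep only rows whose b.tag_id appears in c.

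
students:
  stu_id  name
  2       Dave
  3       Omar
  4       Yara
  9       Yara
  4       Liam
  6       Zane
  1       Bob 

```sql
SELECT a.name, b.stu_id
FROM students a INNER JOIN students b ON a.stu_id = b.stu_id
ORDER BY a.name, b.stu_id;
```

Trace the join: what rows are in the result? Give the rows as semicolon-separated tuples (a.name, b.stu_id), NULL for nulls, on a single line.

(Bob, 1); (Dave, 2); (Liam, 4); (Liam, 4); (Omar, 3); (Yara, 4); (Yara, 4); (Yara, 9); (Zane, 6)

INNER JOIN keeps only pairs where the ON condition holds.
Matching on a.stu_id = b.stu_id.
- a row (stu_id=2): matches 1 b row(s) → 1 output row(s).
- a row (stu_id=3): matches 1 b row(s) → 1 output row(s).
- a row (stu_id=4): matches 2 b row(s) → 2 output row(s).
- a row (stu_id=9): matches 1 b row(s) → 1 output row(s).
- a row (stu_id=4): matches 2 b row(s) → 2 output row(s).
- a row (stu_id=6): matches 1 b row(s) → 1 output row(s).
- a row (stu_id=1): matches 1 b row(s) → 1 output row(s).
After projecting and ordering:
a.name | b.stu_id
Bob | 1
Dave | 2
Liam | 4
Liam | 4
Omar | 3
Yara | 4
Yara | 4
Yara | 9
Zane | 6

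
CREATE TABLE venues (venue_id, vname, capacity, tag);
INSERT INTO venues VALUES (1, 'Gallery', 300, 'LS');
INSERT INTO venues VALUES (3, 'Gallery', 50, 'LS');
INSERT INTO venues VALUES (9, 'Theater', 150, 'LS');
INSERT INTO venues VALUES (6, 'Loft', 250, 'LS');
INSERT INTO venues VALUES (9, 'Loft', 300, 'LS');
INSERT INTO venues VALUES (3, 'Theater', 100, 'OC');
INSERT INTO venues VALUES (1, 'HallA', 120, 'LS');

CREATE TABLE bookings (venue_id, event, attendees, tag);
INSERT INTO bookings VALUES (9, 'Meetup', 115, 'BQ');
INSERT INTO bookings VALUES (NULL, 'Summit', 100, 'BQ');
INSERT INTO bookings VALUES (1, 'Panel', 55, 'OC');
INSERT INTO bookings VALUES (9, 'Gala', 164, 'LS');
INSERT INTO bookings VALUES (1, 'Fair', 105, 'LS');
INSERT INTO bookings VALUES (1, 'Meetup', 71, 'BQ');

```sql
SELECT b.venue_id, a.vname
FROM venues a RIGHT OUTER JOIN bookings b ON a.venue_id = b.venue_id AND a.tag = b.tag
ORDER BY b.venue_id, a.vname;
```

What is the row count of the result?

8

RIGHT JOIN keeps every row from `bookings`; unmatched rows get NULL for `venues`'s columns.
Matching on a.venue_id = b.venue_id AND a.tag = b.tag. A NULL in a compared column never satisfies the condition.
Matched pairs: 4; unmatched b rows kept: 4.
Total: 4 matched + 4 padded = 8 rows.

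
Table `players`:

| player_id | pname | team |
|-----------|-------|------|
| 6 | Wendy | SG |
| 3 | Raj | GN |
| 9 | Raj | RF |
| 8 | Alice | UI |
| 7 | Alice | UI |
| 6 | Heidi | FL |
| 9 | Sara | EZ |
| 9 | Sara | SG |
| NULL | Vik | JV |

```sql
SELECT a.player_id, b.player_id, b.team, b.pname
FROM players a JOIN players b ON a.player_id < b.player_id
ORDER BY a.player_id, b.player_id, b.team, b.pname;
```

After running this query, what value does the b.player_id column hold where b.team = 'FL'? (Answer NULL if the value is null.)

INNER JOIN keeps only pairs where the ON condition holds.
Matching on a.player_id < b.player_id. A NULL in a compared column never satisfies the condition.
- a row (player_id=6): matches 5 b row(s) → 5 output row(s).
- a row (player_id=3): matches 7 b row(s) → 7 output row(s).
- a row (player_id=9): no match → dropped.
- a row (player_id=8): matches 3 b row(s) → 3 output row(s).
- a row (player_id=7): matches 4 b row(s) → 4 output row(s).
- a row (player_id=6): matches 5 b row(s) → 5 output row(s).
- a row (player_id=9): no match → dropped.
- a row (player_id=9): no match → dropped.
- a row (player_id=NULL): no match → dropped.

6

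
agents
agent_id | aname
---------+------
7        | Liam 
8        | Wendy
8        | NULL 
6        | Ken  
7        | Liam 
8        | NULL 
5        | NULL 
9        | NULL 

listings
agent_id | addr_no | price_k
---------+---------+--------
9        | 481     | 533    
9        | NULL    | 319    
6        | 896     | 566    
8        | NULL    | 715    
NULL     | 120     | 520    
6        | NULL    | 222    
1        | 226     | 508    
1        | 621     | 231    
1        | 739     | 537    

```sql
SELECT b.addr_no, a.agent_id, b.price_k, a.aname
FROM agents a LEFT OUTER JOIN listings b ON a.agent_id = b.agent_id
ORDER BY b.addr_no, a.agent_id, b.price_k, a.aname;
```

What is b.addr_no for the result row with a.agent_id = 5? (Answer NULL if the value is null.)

LEFT JOIN keeps every row from `agents`; unmatched rows get NULL for `listings`'s columns.
Matching on a.agent_id = b.agent_id. A NULL in a compared column never satisfies the condition.
- agent_id=7: no b row matches, row kept with b columns NULL.
- agent_id=8: 1 matching b row(s), so 1 row(s) emitted.
- agent_id=8: 1 matching b row(s), so 1 row(s) emitted.
- agent_id=6: 2 matching b row(s), so 2 row(s) emitted.
- agent_id=7: no b row matches, row kept with b columns NULL.
- agent_id=8: 1 matching b row(s), so 1 row(s) emitted.
- agent_id=5: no b row matches, row kept with b columns NULL.
- agent_id=9: 2 matching b row(s), so 2 row(s) emitted.

NULL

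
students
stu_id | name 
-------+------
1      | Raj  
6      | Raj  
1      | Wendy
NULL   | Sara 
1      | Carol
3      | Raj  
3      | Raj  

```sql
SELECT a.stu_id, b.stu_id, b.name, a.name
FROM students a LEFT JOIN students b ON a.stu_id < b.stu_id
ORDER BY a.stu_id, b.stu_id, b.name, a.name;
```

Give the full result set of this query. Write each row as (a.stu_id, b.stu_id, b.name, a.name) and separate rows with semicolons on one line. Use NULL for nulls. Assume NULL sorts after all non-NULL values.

(1, 3, Raj, Carol); (1, 3, Raj, Carol); (1, 3, Raj, Raj); (1, 3, Raj, Raj); (1, 3, Raj, Wendy); (1, 3, Raj, Wendy); (1, 6, Raj, Carol); (1, 6, Raj, Raj); (1, 6, Raj, Wendy); (3, 6, Raj, Raj); (3, 6, Raj, Raj); (6, NULL, NULL, Raj); (NULL, NULL, NULL, Sara)

LEFT JOIN keeps every row from `students a`; unmatched rows get NULL for `students b`'s columns.
Matching on a.stu_id < b.stu_id. A NULL in a compared column never satisfies the condition.
- a[0] stu_id=1 → 3 match(es) in b → 3 row(s).
- a[1] stu_id=6 → no match; kept with NULLs on the b side.
- a[2] stu_id=1 → 3 match(es) in b → 3 row(s).
- a[3] stu_id=NULL → no match; kept with NULLs on the b side.
- a[4] stu_id=1 → 3 match(es) in b → 3 row(s).
- a[5] stu_id=3 → 1 match(es) in b → 1 row(s).
- a[6] stu_id=3 → 1 match(es) in b → 1 row(s).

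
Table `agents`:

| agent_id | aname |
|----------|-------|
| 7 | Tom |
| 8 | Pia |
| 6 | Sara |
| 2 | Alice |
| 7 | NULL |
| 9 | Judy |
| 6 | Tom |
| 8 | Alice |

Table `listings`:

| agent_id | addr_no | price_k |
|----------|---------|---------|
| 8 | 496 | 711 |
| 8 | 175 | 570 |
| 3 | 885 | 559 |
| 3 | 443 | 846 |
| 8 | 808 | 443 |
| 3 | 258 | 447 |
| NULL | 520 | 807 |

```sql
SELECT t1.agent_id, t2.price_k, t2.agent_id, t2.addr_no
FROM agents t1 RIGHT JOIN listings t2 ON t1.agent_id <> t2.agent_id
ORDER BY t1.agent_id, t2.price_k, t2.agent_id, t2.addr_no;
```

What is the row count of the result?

RIGHT JOIN keeps every row from `listings`; unmatched rows get NULL for `agents`'s columns.
Matching on t1.agent_id <> t2.agent_id. A NULL in a compared column never satisfies the condition.
- t1 row (agent_id=7): matches 6 t2 row(s) → 6 output row(s).
- t1 row (agent_id=8): matches 3 t2 row(s) → 3 output row(s).
- t1 row (agent_id=6): matches 6 t2 row(s) → 6 output row(s).
- t1 row (agent_id=2): matches 6 t2 row(s) → 6 output row(s).
- t1 row (agent_id=7): matches 6 t2 row(s) → 6 output row(s).
- t1 row (agent_id=9): matches 6 t2 row(s) → 6 output row(s).
- t1 row (agent_id=6): matches 6 t2 row(s) → 6 output row(s).
- t1 row (agent_id=8): matches 3 t2 row(s) → 3 output row(s).
- 1 t2 row(s) had no t1 match → kept, t1 columns NULL.
Total: 42 matched + 1 padded = 43 rows.

43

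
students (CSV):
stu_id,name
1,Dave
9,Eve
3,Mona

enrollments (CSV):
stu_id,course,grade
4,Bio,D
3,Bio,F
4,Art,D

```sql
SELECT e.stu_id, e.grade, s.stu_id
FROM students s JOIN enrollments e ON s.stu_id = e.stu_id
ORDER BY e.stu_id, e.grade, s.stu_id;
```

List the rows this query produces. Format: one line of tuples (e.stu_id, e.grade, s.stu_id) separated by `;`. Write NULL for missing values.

INNER JOIN keeps only pairs where the ON condition holds.
Matching on s.stu_id = e.stu_id.
Matched pairs: 1.

(3, F, 3)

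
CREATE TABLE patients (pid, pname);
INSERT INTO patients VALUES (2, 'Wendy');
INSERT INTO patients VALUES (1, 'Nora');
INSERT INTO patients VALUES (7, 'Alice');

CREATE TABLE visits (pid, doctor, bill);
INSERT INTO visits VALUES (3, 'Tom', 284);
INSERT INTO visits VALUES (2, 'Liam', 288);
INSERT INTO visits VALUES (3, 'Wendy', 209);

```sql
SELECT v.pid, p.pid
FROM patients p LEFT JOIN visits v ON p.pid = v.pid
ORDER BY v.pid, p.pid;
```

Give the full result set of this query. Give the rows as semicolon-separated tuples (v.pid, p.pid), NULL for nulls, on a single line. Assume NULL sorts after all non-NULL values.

(2, 2); (NULL, 1); (NULL, 7)

LEFT JOIN keeps every row from `patients`; unmatched rows get NULL for `visits`'s columns.
Matching on p.pid = v.pid.
- p (pid=2) pairs with 1 row(s) of v.
- p (pid=1) has no partner → padded with NULL.
- p (pid=7) has no partner → padded with NULL.
After projecting and ordering:
v.pid | p.pid
2 | 2
NULL | 1
NULL | 7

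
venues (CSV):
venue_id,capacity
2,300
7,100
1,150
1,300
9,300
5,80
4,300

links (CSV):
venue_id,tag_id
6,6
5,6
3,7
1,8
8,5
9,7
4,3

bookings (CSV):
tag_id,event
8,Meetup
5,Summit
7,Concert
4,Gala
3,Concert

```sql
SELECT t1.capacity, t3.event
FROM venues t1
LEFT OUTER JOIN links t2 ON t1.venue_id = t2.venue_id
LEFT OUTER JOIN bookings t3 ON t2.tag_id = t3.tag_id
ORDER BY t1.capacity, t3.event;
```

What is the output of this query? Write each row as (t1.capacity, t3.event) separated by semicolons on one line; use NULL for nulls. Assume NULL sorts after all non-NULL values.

Evaluate left to right. First `venues t1 LEFT JOIN links t2` on venue_id: 7 row(s).
Then LEFT JOIN `bookings t3` on tag_id: each of those 7 rows is kept; rows whose t2.tag_id has no match in t3 get NULL for t3's columns.

(80, NULL); (100, NULL); (150, Meetup); (300, Concert); (300, Concert); (300, Meetup); (300, NULL)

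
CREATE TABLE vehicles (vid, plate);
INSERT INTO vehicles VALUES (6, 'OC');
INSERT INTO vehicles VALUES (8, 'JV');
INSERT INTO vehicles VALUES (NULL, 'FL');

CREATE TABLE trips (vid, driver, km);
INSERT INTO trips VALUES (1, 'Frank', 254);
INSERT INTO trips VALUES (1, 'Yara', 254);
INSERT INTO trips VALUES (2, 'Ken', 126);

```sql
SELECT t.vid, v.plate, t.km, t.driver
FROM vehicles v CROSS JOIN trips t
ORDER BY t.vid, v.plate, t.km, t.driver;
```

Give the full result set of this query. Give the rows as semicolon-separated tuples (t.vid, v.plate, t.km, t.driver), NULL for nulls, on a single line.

CROSS JOIN pairs every row of `vehicles` with every row of `trips`: 3 × 3 = 9 rows.

(1, FL, 254, Frank); (1, FL, 254, Yara); (1, JV, 254, Frank); (1, JV, 254, Yara); (1, OC, 254, Frank); (1, OC, 254, Yara); (2, FL, 126, Ken); (2, JV, 126, Ken); (2, OC, 126, Ken)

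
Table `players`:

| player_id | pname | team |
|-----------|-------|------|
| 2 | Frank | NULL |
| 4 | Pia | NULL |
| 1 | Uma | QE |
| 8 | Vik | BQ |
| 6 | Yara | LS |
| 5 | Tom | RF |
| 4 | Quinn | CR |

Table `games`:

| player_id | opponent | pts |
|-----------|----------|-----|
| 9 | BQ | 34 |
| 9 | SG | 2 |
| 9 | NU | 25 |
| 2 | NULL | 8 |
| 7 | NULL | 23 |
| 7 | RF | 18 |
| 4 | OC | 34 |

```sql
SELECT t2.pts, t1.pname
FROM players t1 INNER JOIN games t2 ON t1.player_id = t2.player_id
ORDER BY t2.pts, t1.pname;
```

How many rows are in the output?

INNER JOIN keeps only pairs where the ON condition holds.
Matching on t1.player_id = t2.player_id.
- t1[0] player_id=2 → 1 match(es) in t2 → 1 row(s).
- t1[1] player_id=4 → 1 match(es) in t2 → 1 row(s).
- t1[2] player_id=1 → no match; dropped.
- t1[3] player_id=8 → no match; dropped.
- t1[4] player_id=6 → no match; dropped.
- t1[5] player_id=5 → no match; dropped.
- t1[6] player_id=4 → 1 match(es) in t2 → 1 row(s).
Total: 3 rows.

3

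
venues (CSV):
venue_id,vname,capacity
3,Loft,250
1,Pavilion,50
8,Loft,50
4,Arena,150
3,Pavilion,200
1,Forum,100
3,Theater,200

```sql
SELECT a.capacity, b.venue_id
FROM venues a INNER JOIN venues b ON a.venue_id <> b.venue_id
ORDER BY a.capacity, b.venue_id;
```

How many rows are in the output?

INNER JOIN keeps only pairs where the ON condition holds.
Matching on a.venue_id <> b.venue_id.
- a[0] venue_id=3 → 4 match(es) in b → 4 row(s).
- a[1] venue_id=1 → 5 match(es) in b → 5 row(s).
- a[2] venue_id=8 → 6 match(es) in b → 6 row(s).
- a[3] venue_id=4 → 6 match(es) in b → 6 row(s).
- a[4] venue_id=3 → 4 match(es) in b → 4 row(s).
- a[5] venue_id=1 → 5 match(es) in b → 5 row(s).
- a[6] venue_id=3 → 4 match(es) in b → 4 row(s).
Total: 34 rows.

34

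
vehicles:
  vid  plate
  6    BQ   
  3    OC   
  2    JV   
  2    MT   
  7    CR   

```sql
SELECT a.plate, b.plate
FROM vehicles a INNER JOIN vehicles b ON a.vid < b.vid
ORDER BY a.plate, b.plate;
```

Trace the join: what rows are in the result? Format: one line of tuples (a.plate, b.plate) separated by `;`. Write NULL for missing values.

(BQ, CR); (JV, BQ); (JV, CR); (JV, OC); (MT, BQ); (MT, CR); (MT, OC); (OC, BQ); (OC, CR)

INNER JOIN keeps only pairs where the ON condition holds.
Matching on a.vid < b.vid.
- a[0] vid=6 → 1 match(es) in b → 1 row(s).
- a[1] vid=3 → 2 match(es) in b → 2 row(s).
- a[2] vid=2 → 3 match(es) in b → 3 row(s).
- a[3] vid=2 → 3 match(es) in b → 3 row(s).
- a[4] vid=7 → no match; dropped.
After projecting and ordering:
a.plate | b.plate
BQ | CR
JV | BQ
JV | CR
JV | OC
MT | BQ
MT | CR
MT | OC
OC | BQ
OC | CR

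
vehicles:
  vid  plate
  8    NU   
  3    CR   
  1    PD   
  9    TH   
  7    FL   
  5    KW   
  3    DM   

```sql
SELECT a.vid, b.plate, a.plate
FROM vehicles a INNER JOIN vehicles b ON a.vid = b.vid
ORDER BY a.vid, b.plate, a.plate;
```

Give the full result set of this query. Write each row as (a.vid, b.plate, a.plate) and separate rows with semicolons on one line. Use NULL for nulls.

(1, PD, PD); (3, CR, CR); (3, CR, DM); (3, DM, CR); (3, DM, DM); (5, KW, KW); (7, FL, FL); (8, NU, NU); (9, TH, TH)

INNER JOIN keeps only pairs where the ON condition holds.
Matching on a.vid = b.vid.
- a row (vid=8): matches 1 b row(s) → 1 output row(s).
- a row (vid=3): matches 2 b row(s) → 2 output row(s).
- a row (vid=1): matches 1 b row(s) → 1 output row(s).
- a row (vid=9): matches 1 b row(s) → 1 output row(s).
- a row (vid=7): matches 1 b row(s) → 1 output row(s).
- a row (vid=5): matches 1 b row(s) → 1 output row(s).
- a row (vid=3): matches 2 b row(s) → 2 output row(s).
After projecting and ordering:
a.vid | b.plate | a.plate
1 | PD | PD
3 | CR | CR
3 | CR | DM
3 | DM | CR
3 | DM | DM
5 | KW | KW
7 | FL | FL
8 | NU | NU
9 | TH | TH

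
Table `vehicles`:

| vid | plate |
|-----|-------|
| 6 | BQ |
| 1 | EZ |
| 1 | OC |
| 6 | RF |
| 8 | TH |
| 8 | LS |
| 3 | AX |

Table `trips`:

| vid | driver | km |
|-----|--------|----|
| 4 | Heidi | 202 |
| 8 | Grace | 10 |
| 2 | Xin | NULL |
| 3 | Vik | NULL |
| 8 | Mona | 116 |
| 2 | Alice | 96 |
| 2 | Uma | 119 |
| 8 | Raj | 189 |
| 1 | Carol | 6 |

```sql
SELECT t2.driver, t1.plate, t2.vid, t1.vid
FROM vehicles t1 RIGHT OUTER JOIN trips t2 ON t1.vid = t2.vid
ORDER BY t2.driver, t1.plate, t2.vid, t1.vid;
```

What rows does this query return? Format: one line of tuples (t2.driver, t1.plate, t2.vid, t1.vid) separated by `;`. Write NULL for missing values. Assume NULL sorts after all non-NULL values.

RIGHT JOIN keeps every row from `trips`; unmatched rows get NULL for `vehicles`'s columns.
Matching on t1.vid = t2.vid.
- t1 (vid=6) has no partner in t2.
- t1 (vid=1) pairs with 1 row(s) of t2.
- t1 (vid=1) pairs with 1 row(s) of t2.
- t1 (vid=6) has no partner in t2.
- t1 (vid=8) pairs with 3 row(s) of t2.
- t1 (vid=8) pairs with 3 row(s) of t2.
- t1 (vid=3) pairs with 1 row(s) of t2.
- plus 4 unmatched t2 row(s), each kept with NULL t1 columns.

(Alice, NULL, 2, NULL); (Carol, EZ, 1, 1); (Carol, OC, 1, 1); (Grace, LS, 8, 8); (Grace, TH, 8, 8); (Heidi, NULL, 4, NULL); (Mona, LS, 8, 8); (Mona, TH, 8, 8); (Raj, LS, 8, 8); (Raj, TH, 8, 8); (Uma, NULL, 2, NULL); (Vik, AX, 3, 3); (Xin, NULL, 2, NULL)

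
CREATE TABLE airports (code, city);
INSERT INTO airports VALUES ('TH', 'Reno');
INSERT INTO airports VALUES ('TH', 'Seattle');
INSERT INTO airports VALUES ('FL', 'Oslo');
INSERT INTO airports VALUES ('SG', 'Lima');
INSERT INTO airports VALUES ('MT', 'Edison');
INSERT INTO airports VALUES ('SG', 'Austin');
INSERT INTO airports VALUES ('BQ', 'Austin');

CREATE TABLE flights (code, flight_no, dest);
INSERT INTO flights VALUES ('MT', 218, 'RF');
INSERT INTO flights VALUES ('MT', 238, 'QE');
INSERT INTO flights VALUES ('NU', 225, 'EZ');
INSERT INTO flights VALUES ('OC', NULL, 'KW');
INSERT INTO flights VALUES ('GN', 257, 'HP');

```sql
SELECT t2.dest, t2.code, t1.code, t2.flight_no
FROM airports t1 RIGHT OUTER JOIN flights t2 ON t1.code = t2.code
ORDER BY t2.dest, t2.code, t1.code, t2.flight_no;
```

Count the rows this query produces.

RIGHT JOIN keeps every row from `flights`; unmatched rows get NULL for `airports`'s columns.
Matching on t1.code = t2.code.
Matched pairs: 2; unmatched t2 rows kept: 3.
Total: 2 matched + 3 padded = 5 rows.

5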